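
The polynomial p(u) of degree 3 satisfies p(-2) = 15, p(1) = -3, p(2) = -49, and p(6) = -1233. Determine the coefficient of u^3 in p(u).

Write p(u) = au^3 + bu^2 + cu + d. Substituting each data point gives a linear system:
  -8a + 4b - 2c + d = 15
  a + b + c + d = -3
  8a + 4b + 2c + d = -49
  216a + 36b + 6c + d = -1233
Solving the system yields a = -5, b = -5, c = 4, d = 3.
So p(u) = -5u^3 - 5u^2 + 4u + 3.
The leading coefficient is -5.

-5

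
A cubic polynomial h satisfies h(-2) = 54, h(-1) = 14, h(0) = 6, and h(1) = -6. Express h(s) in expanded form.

Write h(s) = as^3 + bs^2 + cs + d. Substituting each data point gives a linear system:
  -8a + 4b - 2c + d = 54
  -a + b - c + d = 14
  d = 6
  a + b + c + d = -6
Solving the system yields a = -6, b = -2, c = -4, d = 6.
So h(s) = -6s³ - 2s² - 4s + 6.
Check: h(1) = -6. ✓

h(s) = -6s^3 - 2s^2 - 4s + 6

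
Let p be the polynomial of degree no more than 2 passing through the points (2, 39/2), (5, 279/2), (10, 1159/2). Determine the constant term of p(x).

Write p(x) = ax^2 + bx + c. Substituting each data point gives a linear system:
  4a + 2b + c = 39/2
  25a + 5b + c = 279/2
  100a + 10b + c = 1159/2
Solving the system yields a = 6, b = -2, c = -1/2.
So p(x) = 6x² - 2x - 1/2.
The constant term is -1/2.

-1/2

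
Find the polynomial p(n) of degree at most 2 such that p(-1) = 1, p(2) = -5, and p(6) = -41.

Write p(n) = an^2 + bn + c. Substituting each data point gives a linear system:
  a - b + c = 1
  4a + 2b + c = -5
  36a + 6b + c = -41
Solving the system yields a = -1, b = -1, c = 1.
So p(n) = -n^2 - n + 1.
Check: p(2) = -5. ✓

p(n) = -n^2 - n + 1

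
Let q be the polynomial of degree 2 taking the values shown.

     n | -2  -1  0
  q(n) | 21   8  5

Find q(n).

q(n) = 5n^2 + 2n + 5

Write q(n) = an^2 + bn + c. Substituting each data point gives a linear system:
  4a - 2b + c = 21
  a - b + c = 8
  c = 5
Solving the system yields a = 5, b = 2, c = 5.
So q(n) = 5n² + 2n + 5.
Check: q(0) = 5. ✓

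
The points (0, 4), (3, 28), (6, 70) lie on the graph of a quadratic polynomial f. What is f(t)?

f(t) = t^2 + 5t + 4

Write f(t) = at^2 + bt + c. Substituting each data point gives a linear system:
  c = 4
  9a + 3b + c = 28
  36a + 6b + c = 70
Solving the system yields a = 1, b = 5, c = 4.
So f(t) = t^2 + 5t + 4.
Check: f(3) = 28. ✓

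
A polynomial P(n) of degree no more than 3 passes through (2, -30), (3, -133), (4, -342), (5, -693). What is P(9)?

Write P(n) = an^3 + bn^2 + cn + d. Substituting each data point gives a linear system:
  8a + 4b + 2c + d = -30
  27a + 9b + 3c + d = -133
  64a + 16b + 4c + d = -342
  125a + 25b + 5c + d = -693
Solving the system yields a = -6, b = 1, c = 6, d = 2.
So P(n) = -6n^3 + n^2 + 6n + 2.
Then P(9) = -4237.

-4237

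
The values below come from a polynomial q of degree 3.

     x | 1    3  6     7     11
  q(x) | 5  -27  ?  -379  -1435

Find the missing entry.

-240

The 4 known points determine the degree-3 polynomial uniquely.
Write q(x) = ax^3 + bx^2 + cx + d. Substituting each data point gives a linear system:
  a + b + c + d = 5
  27a + 9b + 3c + d = -27
  343a + 49b + 7c + d = -379
  1331a + 121b + 11c + d = -1435
Solving the system yields a = -1, b = -1, c = 1, d = 6.
So q(x) = -x^3 - x^2 + x + 6.
Then q(6) = -240.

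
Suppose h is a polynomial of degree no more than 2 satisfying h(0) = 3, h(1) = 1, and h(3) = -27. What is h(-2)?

Using the Lagrange interpolation formula with nodes 0, 1, 3:
  L_0(n) = (n - 1)(n - 3) / 3
  L_1(n) = n(n - 3) / -2
  L_2(n) = n(n - 1) / 6
Then h(n) = 3·L_0(n) + 1·L_1(n) - 27·L_2(n).
Expanding and collecting terms gives h(n) = -4n² + 2n + 3.
Evaluating at n = -2: h(-2) = -17.

-17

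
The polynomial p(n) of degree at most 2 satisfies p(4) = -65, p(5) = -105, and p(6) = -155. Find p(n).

p(n) = -5n^2 + 5n - 5

Write p(n) = an^2 + bn + c. Substituting each data point gives a linear system:
  16a + 4b + c = -65
  25a + 5b + c = -105
  36a + 6b + c = -155
Solving the system yields a = -5, b = 5, c = -5.
So p(n) = -5n^2 + 5n - 5.
Check: p(6) = -155. ✓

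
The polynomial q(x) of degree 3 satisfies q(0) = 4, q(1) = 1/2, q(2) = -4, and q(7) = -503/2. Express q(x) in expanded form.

Write q(x) = ax^3 + bx^2 + cx + d. Substituting each data point gives a linear system:
  d = 4
  a + b + c + d = 1/2
  8a + 4b + 2c + d = -4
  343a + 49b + 7c + d = -503/2
Solving the system yields a = -1, b = 5/2, c = -5, d = 4.
So q(x) = -x³ + (5/2)x² - 5x + 4.
Check: q(7) = -503/2. ✓

q(x) = -x^3 + (5/2)x^2 - 5x + 4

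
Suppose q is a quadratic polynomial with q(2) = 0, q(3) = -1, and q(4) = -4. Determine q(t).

Using the Lagrange interpolation formula with nodes 2, 3, 4:
  L_0(t) = (t - 3)(t - 4) / 2
  L_1(t) = (t - 2)(t - 4) / -1
  L_2(t) = (t - 2)(t - 3) / 2
Then q(t) = 0·L_0(t) - 1·L_1(t) - 4·L_2(t).
Expanding and collecting terms gives q(t) = -t^2 + 4t - 4.
Check: q(2) = 0. ✓

q(t) = -t^2 + 4t - 4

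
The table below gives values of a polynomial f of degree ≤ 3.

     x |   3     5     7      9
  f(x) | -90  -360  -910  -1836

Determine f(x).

f(x) = -2x^3 - 5x^2 + 3x

Using the Lagrange interpolation formula with nodes 3, 5, 7, 9:
  L_0(x) = (x - 5)(x - 7)(x - 9) / -48
  L_1(x) = (x - 3)(x - 7)(x - 9) / 16
  L_2(x) = (x - 3)(x - 5)(x - 9) / -16
  L_3(x) = (x - 3)(x - 5)(x - 7) / 48
Then f(x) = -90·L_0(x) - 360·L_1(x) - 910·L_2(x) - 1836·L_3(x).
Expanding and collecting terms gives f(x) = -2x^3 - 5x^2 + 3x.
Check: f(7) = -910. ✓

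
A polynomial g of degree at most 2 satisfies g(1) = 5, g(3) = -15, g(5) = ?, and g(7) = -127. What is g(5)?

-59

The 3 known points determine the degree-2 polynomial uniquely.
Write g(x) = ax^2 + bx + c. Substituting each data point gives a linear system:
  a + b + c = 5
  9a + 3b + c = -15
  49a + 7b + c = -127
Solving the system yields a = -3, b = 2, c = 6.
So g(x) = -3x^2 + 2x + 6.
Then g(5) = -59.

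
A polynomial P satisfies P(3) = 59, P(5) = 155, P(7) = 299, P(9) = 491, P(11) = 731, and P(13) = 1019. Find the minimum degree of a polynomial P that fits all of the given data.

2

Forward differences of the values at t = 3, 5, 7, 9, 11, 13:
  P  : 59  155  299  491  731  1019
  Δ  : 96  144  192  240  288
  Δ^2: 48  48  48  48
  Δ^3: 0  0  0
  Δ^4: 0  0
  Δ^5: 0
The second differences are constant (48) and nonzero, while all higher differences vanish, so the minimal degree is 2.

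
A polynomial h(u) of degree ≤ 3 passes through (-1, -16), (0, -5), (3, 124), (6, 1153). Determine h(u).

h(u) = 6u^3 - 4u^2 + u - 5

Using the Lagrange interpolation formula with nodes -1, 0, 3, 6:
  L_0(u) = u(u - 3)(u - 6) / -28
  L_1(u) = (u + 1)(u - 3)(u - 6) / 18
  L_2(u) = (u + 1)u(u - 6) / -36
  L_3(u) = (u + 1)u(u - 3) / 126
Then h(u) = -16·L_0(u) - 5·L_1(u) + 124·L_2(u) + 1153·L_3(u).
Expanding and collecting terms gives h(u) = 6u³ - 4u² + u - 5.
Check: h(0) = -5. ✓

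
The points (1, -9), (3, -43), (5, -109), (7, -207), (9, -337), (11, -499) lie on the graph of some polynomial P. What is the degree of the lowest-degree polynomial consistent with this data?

2

Forward differences of the values at s = 1, 3, 5, 7, 9, 11:
  P  : -9  -43  -109  -207  -337  -499
  Δ  : -34  -66  -98  -130  -162
  Δ^2: -32  -32  -32  -32
  Δ^3: 0  0  0
  Δ^4: 0  0
  Δ^5: 0
The second differences are constant (-32) and nonzero, while all higher differences vanish, so the minimal degree is 2.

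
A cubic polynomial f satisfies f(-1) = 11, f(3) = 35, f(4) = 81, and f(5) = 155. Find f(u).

f(u) = u^3 + 2u^2 - 5u + 5

Using the Lagrange interpolation formula with nodes -1, 3, 4, 5:
  L_0(u) = (u - 3)(u - 4)(u - 5) / -120
  L_1(u) = (u + 1)(u - 4)(u - 5) / 8
  L_2(u) = (u + 1)(u - 3)(u - 5) / -5
  L_3(u) = (u + 1)(u - 3)(u - 4) / 12
Then f(u) = 11·L_0(u) + 35·L_1(u) + 81·L_2(u) + 155·L_3(u).
Expanding and collecting terms gives f(u) = u³ + 2u² - 5u + 5.
Check: f(3) = 35. ✓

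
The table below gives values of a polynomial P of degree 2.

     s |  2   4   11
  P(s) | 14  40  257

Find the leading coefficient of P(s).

Write P(s) = as^2 + bs + c. Substituting each data point gives a linear system:
  4a + 2b + c = 14
  16a + 4b + c = 40
  121a + 11b + c = 257
Solving the system yields a = 2, b = 1, c = 4.
So P(s) = 2s² + s + 4.
The leading coefficient is 2.

2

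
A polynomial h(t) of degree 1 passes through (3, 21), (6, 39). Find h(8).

51

Write h(t) = at + b. Substituting each data point gives a linear system:
  3a + b = 21
  6a + b = 39
Solving the system yields a = 6, b = 3.
So h(t) = 6t + 3.
Then h(8) = 51.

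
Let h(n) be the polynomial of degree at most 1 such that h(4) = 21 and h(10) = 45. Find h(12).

Using the Lagrange interpolation formula with nodes 4, 10:
  L_0(n) = (n - 10) / -6
  L_1(n) = (n - 4) / 6
Then h(n) = 21·L_0(n) + 45·L_1(n).
Expanding and collecting terms gives h(n) = 4n + 5.
Evaluating at n = 12: h(12) = 53.

53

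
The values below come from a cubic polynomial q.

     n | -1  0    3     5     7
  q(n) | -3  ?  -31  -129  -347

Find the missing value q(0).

The 4 known points determine the degree-3 polynomial uniquely.
Write q(n) = an^3 + bn^2 + cn + d. Substituting each data point gives a linear system:
  -a + b - c + d = -3
  27a + 9b + 3c + d = -31
  125a + 25b + 5c + d = -129
  343a + 49b + 7c + d = -347
Solving the system yields a = -1, b = 0, c = 0, d = -4.
So q(n) = -n^3 - 4.
Then q(0) = -4.

-4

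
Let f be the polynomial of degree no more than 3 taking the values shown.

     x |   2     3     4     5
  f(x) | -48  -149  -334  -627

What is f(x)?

Using the Lagrange interpolation formula with nodes 2, 3, 4, 5:
  L_0(x) = (x - 3)(x - 4)(x - 5) / -6
  L_1(x) = (x - 2)(x - 4)(x - 5) / 2
  L_2(x) = (x - 2)(x - 3)(x - 5) / -2
  L_3(x) = (x - 2)(x - 3)(x - 4) / 6
Then f(x) = -48·L_0(x) - 149·L_1(x) - 334·L_2(x) - 627·L_3(x).
Expanding and collecting terms gives f(x) = -4x³ - 6x² + 5x - 2.
Check: f(2) = -48. ✓

f(x) = -4x^3 - 6x^2 + 5x - 2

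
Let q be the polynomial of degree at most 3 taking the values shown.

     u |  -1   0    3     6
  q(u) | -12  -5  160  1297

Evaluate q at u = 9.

Using the Lagrange interpolation formula with nodes -1, 0, 3, 6:
  L_0(u) = u(u - 3)(u - 6) / -28
  L_1(u) = (u + 1)(u - 3)(u - 6) / 18
  L_2(u) = (u + 1)u(u - 6) / -36
  L_3(u) = (u + 1)u(u - 3) / 126
Then q(u) = -12·L_0(u) - 5·L_1(u) + 160·L_2(u) + 1297·L_3(u).
Expanding and collecting terms gives q(u) = 6u³ + u - 5.
Evaluating at u = 9: q(9) = 4378.

4378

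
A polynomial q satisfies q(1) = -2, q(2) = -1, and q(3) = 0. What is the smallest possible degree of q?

Forward differences of the values at u = 1, 2, 3:
  q  : -2  -1  0
  Δ  : 1  1
  Δ^2: 0
The first differences are constant (1) and nonzero, while all higher differences vanish, so the minimal degree is 1.

1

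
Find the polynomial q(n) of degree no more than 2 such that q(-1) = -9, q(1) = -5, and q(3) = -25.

q(n) = -3n^2 + 2n - 4

Write q(n) = an^2 + bn + c. Substituting each data point gives a linear system:
  a - b + c = -9
  a + b + c = -5
  9a + 3b + c = -25
Solving the system yields a = -3, b = 2, c = -4.
So q(n) = -3n² + 2n - 4.
Check: q(1) = -5. ✓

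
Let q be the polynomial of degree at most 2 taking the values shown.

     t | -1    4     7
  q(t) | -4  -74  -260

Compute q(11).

-676

Using the Lagrange interpolation formula with nodes -1, 4, 7:
  L_0(t) = (t - 4)(t - 7) / 40
  L_1(t) = (t + 1)(t - 7) / -15
  L_2(t) = (t + 1)(t - 4) / 24
Then q(t) = -4·L_0(t) - 74·L_1(t) - 260·L_2(t).
Expanding and collecting terms gives q(t) = -6t^2 + 4t + 6.
Evaluating at t = 11: q(11) = -676.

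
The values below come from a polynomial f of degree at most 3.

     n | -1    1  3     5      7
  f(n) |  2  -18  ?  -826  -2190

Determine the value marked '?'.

-198

The 4 known points determine the degree-3 polynomial uniquely.
Write f(n) = an^3 + bn^2 + cn + d. Substituting each data point gives a linear system:
  -a + b - c + d = 2
  a + b + c + d = -18
  125a + 25b + 5c + d = -826
  343a + 49b + 7c + d = -2190
Solving the system yields a = -6, b = -2, c = -4, d = -6.
So f(n) = -6n³ - 2n² - 4n - 6.
Then f(3) = -198.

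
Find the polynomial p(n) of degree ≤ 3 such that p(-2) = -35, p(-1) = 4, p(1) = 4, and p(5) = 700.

Using the Lagrange interpolation formula with nodes -2, -1, 1, 5:
  L_0(n) = (n + 1)(n - 1)(n - 5) / -21
  L_1(n) = (n + 2)(n - 1)(n - 5) / 12
  L_2(n) = (n + 2)(n + 1)(n - 5) / -24
  L_3(n) = (n + 2)(n + 1)(n - 1) / 168
Then p(n) = -35·L_0(n) + 4·L_1(n) + 4·L_2(n) + 700·L_3(n).
Expanding and collecting terms gives p(n) = 6n^3 - n^2 - 6n + 5.
Check: p(1) = 4. ✓

p(n) = 6n^3 - n^2 - 6n + 5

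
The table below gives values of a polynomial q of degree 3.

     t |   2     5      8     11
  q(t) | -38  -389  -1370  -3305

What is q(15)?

Write q(t) = at^3 + bt^2 + ct + d. Substituting each data point gives a linear system:
  8a + 4b + 2c + d = -38
  125a + 25b + 5c + d = -389
  512a + 64b + 8c + d = -1370
  1331a + 121b + 11c + d = -3305
Solving the system yields a = -2, b = -5, c = -4, d = 6.
So q(t) = -2t^3 - 5t^2 - 4t + 6.
Then q(15) = -7929.

-7929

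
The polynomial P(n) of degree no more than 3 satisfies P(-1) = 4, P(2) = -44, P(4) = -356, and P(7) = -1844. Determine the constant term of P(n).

4

Write P(n) = an^3 + bn^2 + cn + d. Substituting each data point gives a linear system:
  -a + b - c + d = 4
  8a + 4b + 2c + d = -44
  64a + 16b + 4c + d = -356
  343a + 49b + 7c + d = -1844
Solving the system yields a = -5, b = -3, c = 2, d = 4.
So P(n) = -5n^3 - 3n^2 + 2n + 4.
The constant term is 4.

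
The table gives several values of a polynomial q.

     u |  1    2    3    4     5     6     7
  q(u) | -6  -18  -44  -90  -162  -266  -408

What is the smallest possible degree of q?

3

Forward differences of the values at u = 1, 2, 3, 4, 5, 6, 7:
  q  : -6  -18  -44  -90  -162  -266  -408
  Δ  : -12  -26  -46  -72  -104  -142
  Δ^2: -14  -20  -26  -32  -38
  Δ^3: -6  -6  -6  -6
  Δ^4: 0  0  0
  Δ^5: 0  0
  Δ^6: 0
The third differences are constant (-6) and nonzero, while all higher differences vanish, so the minimal degree is 3.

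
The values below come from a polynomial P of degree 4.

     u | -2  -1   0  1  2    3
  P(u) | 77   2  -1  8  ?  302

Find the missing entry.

The 5 known points determine the degree-4 polynomial uniquely.
Write P(u) = au^4 + bu^3 + cu^2 + du + e. Substituting each data point gives a linear system:
  16a - 8b + 4c - 2d + e = 77
  a - b + c - d + e = 2
  e = -1
  a + b + c + d + e = 8
  81a + 27b + 9c + 3d + e = 302
Solving the system yields a = 4, b = -2, c = 2, d = 5, e = -1.
So P(u) = 4u^4 - 2u^3 + 2u^2 + 5u - 1.
Then P(2) = 65.

65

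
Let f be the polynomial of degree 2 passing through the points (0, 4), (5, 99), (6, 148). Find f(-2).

Write f(s) = as^2 + bs + c. Substituting each data point gives a linear system:
  c = 4
  25a + 5b + c = 99
  36a + 6b + c = 148
Solving the system yields a = 5, b = -6, c = 4.
So f(s) = 5s² - 6s + 4.
Then f(-2) = 36.

36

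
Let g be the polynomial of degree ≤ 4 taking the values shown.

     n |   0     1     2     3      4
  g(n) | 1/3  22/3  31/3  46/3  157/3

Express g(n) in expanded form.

g(n) = n^4 - 5n^3 + 6n^2 + 5n + 1/3

Write g(n) = an^4 + bn^3 + cn^2 + dn + e. Substituting each data point gives a linear system:
  e = 1/3
  a + b + c + d + e = 22/3
  16a + 8b + 4c + 2d + e = 31/3
  81a + 27b + 9c + 3d + e = 46/3
  256a + 64b + 16c + 4d + e = 157/3
Solving the system yields a = 1, b = -5, c = 6, d = 5, e = 1/3.
So g(n) = n^4 - 5n^3 + 6n^2 + 5n + 1/3.
Check: g(1) = 22/3. ✓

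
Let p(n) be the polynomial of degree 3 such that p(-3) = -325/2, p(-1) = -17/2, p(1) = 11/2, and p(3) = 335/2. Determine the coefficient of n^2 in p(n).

Write p(n) = an^3 + bn^2 + cn + d. Substituting each data point gives a linear system:
  -27a + 9b - 3c + d = -325/2
  -a + b - c + d = -17/2
  a + b + c + d = 11/2
  27a + 9b + 3c + d = 335/2
Solving the system yields a = 6, b = 1/2, c = 1, d = -2.
So p(n) = 6n^3 + (1/2)n^2 + n - 2.
The coefficient of n^2 is 1/2.

1/2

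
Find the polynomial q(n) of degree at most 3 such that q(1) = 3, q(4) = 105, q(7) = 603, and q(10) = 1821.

q(n) = 2n^3 - 2n^2 + 2n + 1

Using the Lagrange interpolation formula with nodes 1, 4, 7, 10:
  L_0(n) = (n - 4)(n - 7)(n - 10) / -162
  L_1(n) = (n - 1)(n - 7)(n - 10) / 54
  L_2(n) = (n - 1)(n - 4)(n - 10) / -54
  L_3(n) = (n - 1)(n - 4)(n - 7) / 162
Then q(n) = 3·L_0(n) + 105·L_1(n) + 603·L_2(n) + 1821·L_3(n).
Expanding and collecting terms gives q(n) = 2n^3 - 2n^2 + 2n + 1.
Check: q(7) = 603. ✓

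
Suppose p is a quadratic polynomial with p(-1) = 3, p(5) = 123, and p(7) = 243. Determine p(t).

Using the Lagrange interpolation formula with nodes -1, 5, 7:
  L_0(t) = (t - 5)(t - 7) / 48
  L_1(t) = (t + 1)(t - 7) / -12
  L_2(t) = (t + 1)(t - 5) / 16
Then p(t) = 3·L_0(t) + 123·L_1(t) + 243·L_2(t).
Expanding and collecting terms gives p(t) = 5t^2 - 2.
Check: p(5) = 123. ✓

p(t) = 5t^2 - 2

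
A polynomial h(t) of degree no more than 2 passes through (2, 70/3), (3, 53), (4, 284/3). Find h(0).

Forward differences of the values at t = 2, 3, 4:
  h  : 70/3  53  284/3
  Δ  : 89/3  125/3
  Δ^2: 12
The second differences are constant, confirming degree 2.
Interpolating (Newton forward form) and evaluating at t = 0 gives h(0) = 0.

0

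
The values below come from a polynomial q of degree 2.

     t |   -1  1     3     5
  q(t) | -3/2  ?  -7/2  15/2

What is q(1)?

-13/2

On equispaced nodes a degree-2 polynomial has vanishing third forward difference, so
  - q(-1) + 3·q(1) - 3·q(3) + q(5) = 0.
Substituting the known values and solving for q(1):
  3·q(1) = -39/2
  q(1) = -13/2.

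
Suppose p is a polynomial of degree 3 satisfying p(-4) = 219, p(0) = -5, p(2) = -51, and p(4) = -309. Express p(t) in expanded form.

p(t) = -4t^3 - (5/2)t^2 - 2t - 5

Write p(t) = at^3 + bt^2 + ct + d. Substituting each data point gives a linear system:
  -64a + 16b - 4c + d = 219
  d = -5
  8a + 4b + 2c + d = -51
  64a + 16b + 4c + d = -309
Solving the system yields a = -4, b = -5/2, c = -2, d = -5.
So p(t) = -4t^3 - (5/2)t^2 - 2t - 5.
Check: p(4) = -309. ✓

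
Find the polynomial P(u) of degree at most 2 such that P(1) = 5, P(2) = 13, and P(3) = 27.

Using the Lagrange interpolation formula with nodes 1, 2, 3:
  L_0(u) = (u - 2)(u - 3) / 2
  L_1(u) = (u - 1)(u - 3) / -1
  L_2(u) = (u - 1)(u - 2) / 2
Then P(u) = 5·L_0(u) + 13·L_1(u) + 27·L_2(u).
Expanding and collecting terms gives P(u) = 3u^2 - u + 3.
Check: P(2) = 13. ✓

P(u) = 3u^2 - u + 3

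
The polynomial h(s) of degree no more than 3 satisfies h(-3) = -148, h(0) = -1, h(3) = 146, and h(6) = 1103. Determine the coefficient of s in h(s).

Write h(s) = as^3 + bs^2 + cs + d. Substituting each data point gives a linear system:
  -27a + 9b - 3c + d = -148
  d = -1
  27a + 9b + 3c + d = 146
  216a + 36b + 6c + d = 1103
Solving the system yields a = 5, b = 0, c = 4, d = -1.
So h(s) = 5s^3 + 4s - 1.
The coefficient of s is 4.

4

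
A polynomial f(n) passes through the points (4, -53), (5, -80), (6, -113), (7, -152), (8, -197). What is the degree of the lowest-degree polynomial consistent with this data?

Forward differences of the values at n = 4, 5, 6, 7, 8:
  f  : -53  -80  -113  -152  -197
  Δ  : -27  -33  -39  -45
  Δ^2: -6  -6  -6
  Δ^3: 0  0
  Δ^4: 0
The second differences are constant (-6) and nonzero, while all higher differences vanish, so the minimal degree is 2.

2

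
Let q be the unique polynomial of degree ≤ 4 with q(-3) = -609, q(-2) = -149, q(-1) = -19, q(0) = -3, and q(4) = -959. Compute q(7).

-10139

Write q(t) = at^4 + bt^3 + ct^2 + dt + e. Substituting each data point gives a linear system:
  81a - 27b + 9c - 3d + e = -609
  16a - 8b + 4c - 2d + e = -149
  a - b + c - d + e = -19
  e = -3
  256a + 64b + 16c + 4d + e = -959
Solving the system yields a = -5, b = 6, c = -4, d = 1, e = -3.
So q(t) = -5t⁴ + 6t³ - 4t² + t - 3.
Then q(7) = -10139.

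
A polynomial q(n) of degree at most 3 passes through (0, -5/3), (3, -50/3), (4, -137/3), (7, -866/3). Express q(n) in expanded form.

Write q(n) = an^3 + bn^2 + cn + d. Substituting each data point gives a linear system:
  d = -5/3
  27a + 9b + 3c + d = -50/3
  64a + 16b + 4c + d = -137/3
  343a + 49b + 7c + d = -866/3
Solving the system yields a = -1, b = 1, c = 1, d = -5/3.
So q(n) = -n³ + n² + n - 5/3.
Check: q(7) = -866/3. ✓

q(n) = -n^3 + n^2 + n - 5/3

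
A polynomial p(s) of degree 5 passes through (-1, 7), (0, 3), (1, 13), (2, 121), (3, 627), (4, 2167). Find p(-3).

81

Using the Lagrange interpolation formula with nodes -1, 0, 1, 2, 3, 4:
  L_0(s) = s(s - 1)(s - 2)(s - 3)(s - 4) / -120
  L_1(s) = (s + 1)(s - 1)(s - 2)(s - 3)(s - 4) / 24
  L_2(s) = (s + 1)s(s - 2)(s - 3)(s - 4) / -12
  L_3(s) = (s + 1)s(s - 1)(s - 3)(s - 4) / 12
  L_4(s) = (s + 1)s(s - 1)(s - 2)(s - 4) / -24
  L_5(s) = (s + 1)s(s - 1)(s - 2)(s - 3) / 120
Then p(s) = 7·L_0(s) + 3·L_1(s) + 13·L_2(s) + 121·L_3(s) + 627·L_4(s) + 2167·L_5(s).
Expanding and collecting terms gives p(s) = s⁵ + 4s⁴ + s³ + 3s² + s + 3.
Evaluating at s = -3: p(-3) = 81.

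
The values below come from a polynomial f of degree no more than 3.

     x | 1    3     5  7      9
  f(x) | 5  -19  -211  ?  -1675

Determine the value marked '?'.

-715

On equispaced nodes a degree-3 polynomial has vanishing fourth forward difference, so
  f(1) - 4·f(3) + 6·f(5) - 4·f(7) + f(9) = 0.
Substituting the known values and solving for f(7):
  -4·f(7) = 2860
  f(7) = -715.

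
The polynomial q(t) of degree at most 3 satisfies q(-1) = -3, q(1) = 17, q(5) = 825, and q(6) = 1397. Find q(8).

Write q(t) = at^3 + bt^2 + ct + d. Substituting each data point gives a linear system:
  -a + b - c + d = -3
  a + b + c + d = 17
  125a + 25b + 5c + d = 825
  216a + 36b + 6c + d = 1397
Solving the system yields a = 6, b = 2, c = 4, d = 5.
So q(t) = 6t³ + 2t² + 4t + 5.
Then q(8) = 3237.

3237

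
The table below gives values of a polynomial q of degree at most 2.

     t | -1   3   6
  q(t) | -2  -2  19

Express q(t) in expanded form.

q(t) = t^2 - 2t - 5

Write q(t) = at^2 + bt + c. Substituting each data point gives a linear system:
  a - b + c = -2
  9a + 3b + c = -2
  36a + 6b + c = 19
Solving the system yields a = 1, b = -2, c = -5.
So q(t) = t² - 2t - 5.
Check: q(6) = 19. ✓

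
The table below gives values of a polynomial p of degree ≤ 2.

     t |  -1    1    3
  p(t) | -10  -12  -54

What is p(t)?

p(t) = -5t^2 - t - 6

Using the Lagrange interpolation formula with nodes -1, 1, 3:
  L_0(t) = (t - 1)(t - 3) / 8
  L_1(t) = (t + 1)(t - 3) / -4
  L_2(t) = (t + 1)(t - 1) / 8
Then p(t) = -10·L_0(t) - 12·L_1(t) - 54·L_2(t).
Expanding and collecting terms gives p(t) = -5t² - t - 6.
Check: p(3) = -54. ✓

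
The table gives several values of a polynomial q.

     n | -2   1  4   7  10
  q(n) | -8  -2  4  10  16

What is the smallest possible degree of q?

1

Forward differences of the values at n = -2, 1, 4, 7, 10:
  q  : -8  -2  4  10  16
  Δ  : 6  6  6  6
  Δ^2: 0  0  0
  Δ^3: 0  0
  Δ^4: 0
The first differences are constant (6) and nonzero, while all higher differences vanish, so the minimal degree is 1.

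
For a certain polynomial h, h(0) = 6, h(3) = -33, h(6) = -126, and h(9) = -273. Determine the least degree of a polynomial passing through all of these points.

2

Forward differences of the values at s = 0, 3, 6, 9:
  h  : 6  -33  -126  -273
  Δ  : -39  -93  -147
  Δ^2: -54  -54
  Δ^3: 0
The second differences are constant (-54) and nonzero, while all higher differences vanish, so the minimal degree is 2.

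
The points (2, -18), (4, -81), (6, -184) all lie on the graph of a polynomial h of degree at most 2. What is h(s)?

Write h(s) = as^2 + bs + c. Substituting each data point gives a linear system:
  4a + 2b + c = -18
  16a + 4b + c = -81
  36a + 6b + c = -184
Solving the system yields a = -5, b = -3/2, c = 5.
So h(s) = -5s² - (3/2)s + 5.
Check: h(2) = -18. ✓

h(s) = -5s^2 - (3/2)s + 5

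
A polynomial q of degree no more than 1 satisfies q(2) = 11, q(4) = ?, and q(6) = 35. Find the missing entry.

On equispaced nodes a degree-1 polynomial has vanishing second forward difference, so
  q(2) - 2·q(4) + q(6) = 0.
Substituting the known values and solving for q(4):
  -2·q(4) = -46
  q(4) = 23.

23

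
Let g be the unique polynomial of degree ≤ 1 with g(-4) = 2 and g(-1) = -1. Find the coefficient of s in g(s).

-1

Write g(s) = as + b. Substituting each data point gives a linear system:
  -4a + b = 2
  -a + b = -1
Solving the system yields a = -1, b = -2.
So g(s) = -s - 2.
The leading coefficient is -1.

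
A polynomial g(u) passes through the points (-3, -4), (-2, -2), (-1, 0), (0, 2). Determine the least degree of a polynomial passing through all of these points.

Forward differences of the values at u = -3, -2, -1, 0:
  g  : -4  -2  0  2
  Δ  : 2  2  2
  Δ^2: 0  0
  Δ^3: 0
The first differences are constant (2) and nonzero, while all higher differences vanish, so the minimal degree is 1.

1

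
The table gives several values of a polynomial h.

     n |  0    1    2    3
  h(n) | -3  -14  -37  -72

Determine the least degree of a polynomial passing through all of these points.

2

Forward differences of the values at n = 0, 1, 2, 3:
  h  : -3  -14  -37  -72
  Δ  : -11  -23  -35
  Δ^2: -12  -12
  Δ^3: 0
The second differences are constant (-12) and nonzero, while all higher differences vanish, so the minimal degree is 2.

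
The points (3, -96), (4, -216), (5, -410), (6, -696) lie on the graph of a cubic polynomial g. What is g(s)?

Write g(s) = as^3 + bs^2 + cs + d. Substituting each data point gives a linear system:
  27a + 9b + 3c + d = -96
  64a + 16b + 4c + d = -216
  125a + 25b + 5c + d = -410
  216a + 36b + 6c + d = -696
Solving the system yields a = -3, b = -1, c = -2, d = 0.
So g(s) = -3s³ - s² - 2s.
Check: g(4) = -216. ✓

g(s) = -3s^3 - s^2 - 2s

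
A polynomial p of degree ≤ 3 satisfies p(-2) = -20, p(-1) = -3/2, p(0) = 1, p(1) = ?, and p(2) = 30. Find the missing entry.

The 4 known points determine the degree-3 polynomial uniquely.
Write p(n) = an^3 + bn^2 + cn + d. Substituting each data point gives a linear system:
  -8a + 4b - 2c + d = -20
  -a + b - c + d = -3/2
  d = 1
  8a + 4b + 2c + d = 30
Solving the system yields a = 3, b = 1, c = 1/2, d = 1.
So p(n) = 3n^3 + n^2 + (1/2)n + 1.
Then p(1) = 11/2.

11/2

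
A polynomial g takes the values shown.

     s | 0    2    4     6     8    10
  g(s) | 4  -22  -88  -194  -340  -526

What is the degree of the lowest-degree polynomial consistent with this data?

Forward differences of the values at s = 0, 2, 4, 6, 8, 10:
  g  : 4  -22  -88  -194  -340  -526
  Δ  : -26  -66  -106  -146  -186
  Δ^2: -40  -40  -40  -40
  Δ^3: 0  0  0
  Δ^4: 0  0
  Δ^5: 0
The second differences are constant (-40) and nonzero, while all higher differences vanish, so the minimal degree is 2.

2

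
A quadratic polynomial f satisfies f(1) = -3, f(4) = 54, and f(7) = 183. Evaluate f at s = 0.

-6

Write f(s) = as^2 + bs + c. Substituting each data point gives a linear system:
  a + b + c = -3
  16a + 4b + c = 54
  49a + 7b + c = 183
Solving the system yields a = 4, b = -1, c = -6.
So f(s) = 4s^2 - s - 6.
Then f(0) = -6.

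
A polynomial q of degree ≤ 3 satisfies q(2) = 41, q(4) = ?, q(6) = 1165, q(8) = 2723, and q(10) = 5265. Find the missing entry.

351

The 4 known points determine the degree-3 polynomial uniquely.
Write q(u) = au^3 + bu^2 + cu + d. Substituting each data point gives a linear system:
  8a + 4b + 2c + d = 41
  216a + 36b + 6c + d = 1165
  512a + 64b + 8c + d = 2723
  1000a + 100b + 10c + d = 5265
Solving the system yields a = 5, b = 3, c = -3, d = -5.
So q(u) = 5u³ + 3u² - 3u - 5.
Then q(4) = 351.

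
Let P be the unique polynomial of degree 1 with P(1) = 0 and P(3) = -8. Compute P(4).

Write P(s) = as + b. Substituting each data point gives a linear system:
  a + b = 0
  3a + b = -8
Solving the system yields a = -4, b = 4.
So P(s) = -4s + 4.
Then P(4) = -12.

-12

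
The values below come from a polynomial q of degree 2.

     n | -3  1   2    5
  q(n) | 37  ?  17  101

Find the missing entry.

5

The 3 known points determine the degree-2 polynomial uniquely.
Write q(n) = an^2 + bn + c. Substituting each data point gives a linear system:
  9a - 3b + c = 37
  4a + 2b + c = 17
  25a + 5b + c = 101
Solving the system yields a = 4, b = 0, c = 1.
So q(n) = 4n^2 + 1.
Then q(1) = 5.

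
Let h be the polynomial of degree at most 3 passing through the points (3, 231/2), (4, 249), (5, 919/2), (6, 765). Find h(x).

h(x) = 3x^3 + (5/2)x^2 + 5x - 3

Write h(x) = ax^3 + bx^2 + cx + d. Substituting each data point gives a linear system:
  27a + 9b + 3c + d = 231/2
  64a + 16b + 4c + d = 249
  125a + 25b + 5c + d = 919/2
  216a + 36b + 6c + d = 765
Solving the system yields a = 3, b = 5/2, c = 5, d = -3.
So h(x) = 3x^3 + (5/2)x^2 + 5x - 3.
Check: h(3) = 231/2. ✓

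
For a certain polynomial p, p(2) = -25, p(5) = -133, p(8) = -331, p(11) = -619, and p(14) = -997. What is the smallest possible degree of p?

Forward differences of the values at s = 2, 5, 8, 11, 14:
  p  : -25  -133  -331  -619  -997
  Δ  : -108  -198  -288  -378
  Δ^2: -90  -90  -90
  Δ^3: 0  0
  Δ^4: 0
The second differences are constant (-90) and nonzero, while all higher differences vanish, so the minimal degree is 2.

2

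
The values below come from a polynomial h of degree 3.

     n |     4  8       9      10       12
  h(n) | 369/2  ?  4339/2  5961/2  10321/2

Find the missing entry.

The 4 known points determine the degree-3 polynomial uniquely.
Write h(n) = an^3 + bn^2 + cn + d. Substituting each data point gives a linear system:
  64a + 16b + 4c + d = 369/2
  729a + 81b + 9c + d = 4339/2
  1000a + 100b + 10c + d = 5961/2
  1728a + 144b + 12c + d = 10321/2
Solving the system yields a = 3, b = 0, c = -2, d = 1/2.
So h(n) = 3n³ - 2n + 1/2.
Then h(8) = 3041/2.

3041/2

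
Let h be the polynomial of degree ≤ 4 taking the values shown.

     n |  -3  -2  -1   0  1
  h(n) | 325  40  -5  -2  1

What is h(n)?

h(n) = 6n^4 + 4n^3 - 6n^2 - n - 2

Write h(n) = an^4 + bn^3 + cn^2 + dn + e. Substituting each data point gives a linear system:
  81a - 27b + 9c - 3d + e = 325
  16a - 8b + 4c - 2d + e = 40
  a - b + c - d + e = -5
  e = -2
  a + b + c + d + e = 1
Solving the system yields a = 6, b = 4, c = -6, d = -1, e = -2.
So h(n) = 6n^4 + 4n^3 - 6n^2 - n - 2.
Check: h(1) = 1. ✓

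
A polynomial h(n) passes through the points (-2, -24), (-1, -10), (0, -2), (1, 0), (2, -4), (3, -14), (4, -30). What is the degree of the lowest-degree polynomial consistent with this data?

2

Forward differences of the values at n = -2, -1, 0, 1, 2, 3, 4:
  h  : -24  -10  -2  0  -4  -14  -30
  Δ  : 14  8  2  -4  -10  -16
  Δ^2: -6  -6  -6  -6  -6
  Δ^3: 0  0  0  0
  Δ^4: 0  0  0
  Δ^5: 0  0
  Δ^6: 0
The second differences are constant (-6) and nonzero, while all higher differences vanish, so the minimal degree is 2.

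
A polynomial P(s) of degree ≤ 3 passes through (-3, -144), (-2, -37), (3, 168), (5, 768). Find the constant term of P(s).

Write P(s) = as^3 + bs^2 + cs + d. Substituting each data point gives a linear system:
  -27a + 9b - 3c + d = -144
  -8a + 4b - 2c + d = -37
  27a + 9b + 3c + d = 168
  125a + 25b + 5c + d = 768
Solving the system yields a = 6, b = 1, c = -2, d = 3.
So P(s) = 6s³ + s² - 2s + 3.
The constant term is 3.

3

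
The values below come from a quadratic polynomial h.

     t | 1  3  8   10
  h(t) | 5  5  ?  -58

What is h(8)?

The 3 known points determine the degree-2 polynomial uniquely.
Write h(t) = at^2 + bt + c. Substituting each data point gives a linear system:
  a + b + c = 5
  9a + 3b + c = 5
  100a + 10b + c = -58
Solving the system yields a = -1, b = 4, c = 2.
So h(t) = -t^2 + 4t + 2.
Then h(8) = -30.

-30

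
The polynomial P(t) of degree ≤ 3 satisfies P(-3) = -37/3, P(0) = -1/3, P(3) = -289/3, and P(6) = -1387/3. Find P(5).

Using the Lagrange interpolation formula with nodes -3, 0, 3, 6:
  L_0(t) = t(t - 3)(t - 6) / -162
  L_1(t) = (t + 3)(t - 3)(t - 6) / 54
  L_2(t) = (t + 3)t(t - 6) / -54
  L_3(t) = (t + 3)t(t - 3) / 162
Then P(t) = -37/3·L_0(t) - 1/3·L_1(t) - 289/3·L_2(t) - 1387/3·L_3(t).
Expanding and collecting terms gives P(t) = -t^3 - 6t^2 - 5t - 1/3.
Evaluating at t = 5: P(5) = -901/3.

-901/3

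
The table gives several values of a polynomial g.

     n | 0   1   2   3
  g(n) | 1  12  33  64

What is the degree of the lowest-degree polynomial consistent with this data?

2

Forward differences of the values at n = 0, 1, 2, 3:
  g  : 1  12  33  64
  Δ  : 11  21  31
  Δ^2: 10  10
  Δ^3: 0
The second differences are constant (10) and nonzero, while all higher differences vanish, so the minimal degree is 2.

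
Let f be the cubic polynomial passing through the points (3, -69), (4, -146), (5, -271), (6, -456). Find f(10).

-2036

Forward differences of the values at n = 3, 4, 5, 6:
  f  : -69  -146  -271  -456
  Δ  : -77  -125  -185
  Δ^2: -48  -60
  Δ^3: -12
The third differences are constant, confirming degree 3.
Interpolating (Newton forward form) and evaluating at n = 10 gives f(10) = -2036.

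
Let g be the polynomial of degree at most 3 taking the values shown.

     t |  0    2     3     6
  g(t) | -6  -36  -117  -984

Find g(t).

Write g(t) = at^3 + bt^2 + ct + d. Substituting each data point gives a linear system:
  d = -6
  8a + 4b + 2c + d = -36
  27a + 9b + 3c + d = -117
  216a + 36b + 6c + d = -984
Solving the system yields a = -5, b = 3, c = -1, d = -6.
So g(t) = -5t^3 + 3t^2 - t - 6.
Check: g(2) = -36. ✓

g(t) = -5t^3 + 3t^2 - t - 6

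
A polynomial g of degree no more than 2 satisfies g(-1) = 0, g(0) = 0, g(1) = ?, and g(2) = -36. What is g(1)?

The 3 known points determine the degree-2 polynomial uniquely.
Write g(s) = as^2 + bs + c. Substituting each data point gives a linear system:
  a - b + c = 0
  c = 0
  4a + 2b + c = -36
Solving the system yields a = -6, b = -6, c = 0.
So g(s) = -6s^2 - 6s.
Then g(1) = -12.

-12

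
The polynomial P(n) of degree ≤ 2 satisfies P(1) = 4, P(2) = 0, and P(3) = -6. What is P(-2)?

Write P(n) = an^2 + bn + c. Substituting each data point gives a linear system:
  a + b + c = 4
  4a + 2b + c = 0
  9a + 3b + c = -6
Solving the system yields a = -1, b = -1, c = 6.
So P(n) = -n² - n + 6.
Then P(-2) = 4.

4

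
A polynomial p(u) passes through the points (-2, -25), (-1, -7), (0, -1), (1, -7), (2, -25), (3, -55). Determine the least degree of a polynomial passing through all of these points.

Forward differences of the values at u = -2, -1, 0, 1, 2, 3:
  p  : -25  -7  -1  -7  -25  -55
  Δ  : 18  6  -6  -18  -30
  Δ^2: -12  -12  -12  -12
  Δ^3: 0  0  0
  Δ^4: 0  0
  Δ^5: 0
The second differences are constant (-12) and nonzero, while all higher differences vanish, so the minimal degree is 2.

2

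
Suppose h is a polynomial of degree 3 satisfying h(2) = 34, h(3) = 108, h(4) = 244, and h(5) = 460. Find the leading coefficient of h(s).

3

Write h(s) = as^3 + bs^2 + cs + d. Substituting each data point gives a linear system:
  8a + 4b + 2c + d = 34
  27a + 9b + 3c + d = 108
  64a + 16b + 4c + d = 244
  125a + 25b + 5c + d = 460
Solving the system yields a = 3, b = 4, c = -3, d = 0.
So h(s) = 3s^3 + 4s^2 - 3s.
The leading coefficient is 3.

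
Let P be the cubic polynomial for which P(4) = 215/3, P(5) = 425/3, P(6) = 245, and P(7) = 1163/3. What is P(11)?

4415/3

Using the Lagrange interpolation formula with nodes 4, 5, 6, 7:
  L_0(t) = (t - 5)(t - 6)(t - 7) / -6
  L_1(t) = (t - 4)(t - 6)(t - 7) / 2
  L_2(t) = (t - 4)(t - 5)(t - 7) / -2
  L_3(t) = (t - 4)(t - 5)(t - 6) / 6
Then P(t) = 215/3·L_0(t) + 425/3·L_1(t) + 245·L_2(t) + 1163/3·L_3(t).
Expanding and collecting terms gives P(t) = t^3 + (5/3)t^2 - 6t + 5.
Evaluating at t = 11: P(11) = 4415/3.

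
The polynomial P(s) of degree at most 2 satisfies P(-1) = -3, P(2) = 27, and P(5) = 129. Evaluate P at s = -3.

17

Write P(s) = as^2 + bs + c. Substituting each data point gives a linear system:
  a - b + c = -3
  4a + 2b + c = 27
  25a + 5b + c = 129
Solving the system yields a = 4, b = 6, c = -1.
So P(s) = 4s² + 6s - 1.
Then P(-3) = 17.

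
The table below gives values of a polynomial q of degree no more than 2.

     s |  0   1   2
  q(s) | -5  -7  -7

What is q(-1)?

Using the Lagrange interpolation formula with nodes 0, 1, 2:
  L_0(s) = (s - 1)(s - 2) / 2
  L_1(s) = s(s - 2) / -1
  L_2(s) = s(s - 1) / 2
Then q(s) = -5·L_0(s) - 7·L_1(s) - 7·L_2(s).
Expanding and collecting terms gives q(s) = s^2 - 3s - 5.
Evaluating at s = -1: q(-1) = -1.

-1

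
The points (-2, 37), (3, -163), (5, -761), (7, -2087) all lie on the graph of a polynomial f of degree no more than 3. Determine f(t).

f(t) = -6t^3 - t^2 + 3t - 1

Using the Lagrange interpolation formula with nodes -2, 3, 5, 7:
  L_0(t) = (t - 3)(t - 5)(t - 7) / -315
  L_1(t) = (t + 2)(t - 5)(t - 7) / 40
  L_2(t) = (t + 2)(t - 3)(t - 7) / -28
  L_3(t) = (t + 2)(t - 3)(t - 5) / 72
Then f(t) = 37·L_0(t) - 163·L_1(t) - 761·L_2(t) - 2087·L_3(t).
Expanding and collecting terms gives f(t) = -6t^3 - t^2 + 3t - 1.
Check: f(5) = -761. ✓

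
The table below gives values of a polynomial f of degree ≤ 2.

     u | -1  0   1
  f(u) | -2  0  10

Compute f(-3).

Forward differences of the values at u = -1, 0, 1:
  f  : -2  0  10
  Δ  : 2  10
  Δ^2: 8
The second differences are constant, confirming degree 2.
Interpolating (Newton forward form) and evaluating at u = -3 gives f(-3) = 18.

18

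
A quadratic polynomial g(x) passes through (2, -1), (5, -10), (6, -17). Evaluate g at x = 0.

-5

Using the Lagrange interpolation formula with nodes 2, 5, 6:
  L_0(x) = (x - 5)(x - 6) / 12
  L_1(x) = (x - 2)(x - 6) / -3
  L_2(x) = (x - 2)(x - 5) / 4
Then g(x) = -1·L_0(x) - 10·L_1(x) - 17·L_2(x).
Expanding and collecting terms gives g(x) = -x^2 + 4x - 5.
Evaluating at x = 0: g(0) = -5.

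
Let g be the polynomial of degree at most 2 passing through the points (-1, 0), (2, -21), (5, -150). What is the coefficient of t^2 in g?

-6

Write g(t) = at^2 + bt + c. Substituting each data point gives a linear system:
  a - b + c = 0
  4a + 2b + c = -21
  25a + 5b + c = -150
Solving the system yields a = -6, b = -1, c = 5.
So g(t) = -6t^2 - t + 5.
The leading coefficient is -6.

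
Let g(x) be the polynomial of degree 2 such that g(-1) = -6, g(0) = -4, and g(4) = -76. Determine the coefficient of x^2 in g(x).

-4

Write g(x) = ax^2 + bx + c. Substituting each data point gives a linear system:
  a - b + c = -6
  c = -4
  16a + 4b + c = -76
Solving the system yields a = -4, b = -2, c = -4.
So g(x) = -4x² - 2x - 4.
The leading coefficient is -4.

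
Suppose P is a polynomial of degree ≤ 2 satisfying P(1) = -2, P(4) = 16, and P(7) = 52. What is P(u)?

P(u) = u^2 + u - 4

Write P(u) = au^2 + bu + c. Substituting each data point gives a linear system:
  a + b + c = -2
  16a + 4b + c = 16
  49a + 7b + c = 52
Solving the system yields a = 1, b = 1, c = -4.
So P(u) = u² + u - 4.
Check: P(7) = 52. ✓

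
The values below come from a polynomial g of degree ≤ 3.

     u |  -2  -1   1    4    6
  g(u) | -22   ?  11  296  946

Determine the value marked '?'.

1

The 4 known points determine the degree-3 polynomial uniquely.
Write g(u) = au^3 + bu^2 + cu + d. Substituting each data point gives a linear system:
  -8a + 4b - 2c + d = -22
  a + b + c + d = 11
  64a + 16b + 4c + d = 296
  216a + 36b + 6c + d = 946
Solving the system yields a = 4, b = 2, c = 1, d = 4.
So g(u) = 4u³ + 2u² + u + 4.
Then g(-1) = 1.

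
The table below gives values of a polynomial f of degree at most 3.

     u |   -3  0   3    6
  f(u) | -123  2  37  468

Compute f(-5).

Using the Lagrange interpolation formula with nodes -3, 0, 3, 6:
  L_0(u) = u(u - 3)(u - 6) / -162
  L_1(u) = (u + 3)(u - 3)(u - 6) / 54
  L_2(u) = (u + 3)u(u - 6) / -54
  L_3(u) = (u + 3)u(u - 3) / 162
Then f(u) = -123·L_0(u) + 2·L_1(u) + 37·L_2(u) + 468·L_3(u).
Expanding and collecting terms gives f(u) = 3u^3 - 5u^2 - (1/3)u + 2.
Evaluating at u = -5: f(-5) = -1489/3.

-1489/3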